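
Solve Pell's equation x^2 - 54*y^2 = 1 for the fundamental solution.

(x, y) = (485, 66)

First expand sqrt(54) as a continued fraction. With x_i = (sqrt(54) + m_i)/d_i and (m_0, d_0) = (0, 1): a_0 = floor(sqrt(54)) = 7, since 7^2 = 49 <= 54 < 64 = 8^2.
Iterate m_{i+1} = d_i*a_i - m_i, d_{i+1} = (54 - m_{i+1}^2)/d_i, a_{i+1} = floor((a_0 + m_{i+1})/d_{i+1}):
  m_1 = 1*7 - 0 = 7, d_1 = (54 - 7^2)/1 = 5/1 = 5, a_1 = floor((7 + 7)/5) = 2.
  m_2 = 5*2 - 7 = 3, d_2 = (54 - 3^2)/5 = 45/5 = 9, a_2 = floor((7 + 3)/9) = 1.
  m_3 = 9*1 - 3 = 6, d_3 = (54 - 6^2)/9 = 18/9 = 2, a_3 = floor((7 + 6)/2) = 6.
  m_4 = 2*6 - 6 = 6, d_4 = (54 - 6^2)/2 = 18/2 = 9, a_4 = floor((7 + 6)/9) = 1.
  m_5 = 9*1 - 6 = 3, d_5 = (54 - 3^2)/9 = 45/9 = 5, a_5 = floor((7 + 3)/5) = 2.
  m_6 = 5*2 - 3 = 7, d_6 = (54 - 7^2)/5 = 5/5 = 1, a_6 = floor((7 + 7)/1) = 14.
  m_7 = 1*14 - 7 = 7, d_7 = (54 - 7^2)/1 = 5/1 = 5: (m_7, d_7) = (m_1, d_1) = (7, 5), so from here the quotients repeat a_1, ..., a_6; the period length is 6.
So sqrt(54) = [7; (2, 1, 6, 1, 2, 14)] with period length k = 6.
k is even, so the fundamental solution of x^2 - 54y^2 = 1 is (p_{k-1}, q_{k-1}) = (p_5, q_5); compute convergents through index 5.
Convergents (p_i = a_i*p_{i-1} + p_{i-2}, q_i = a_i*q_{i-1} + q_{i-2} with p_{-2}=0, p_{-1}=1, q_{-2}=1, q_{-1}=0):
  i=0: a_0=7, p_0 = 7*1 + 0 = 7, q_0 = 7*0 + 1 = 1.
  i=1: a_1=2, p_1 = 2*7 + 1 = 15, q_1 = 2*1 + 0 = 2.
  i=2: a_2=1, p_2 = 1*15 + 7 = 22, q_2 = 1*2 + 1 = 3.
  i=3: a_3=6, p_3 = 6*22 + 15 = 147, q_3 = 6*3 + 2 = 20.
  i=4: a_4=1, p_4 = 1*147 + 22 = 169, q_4 = 1*20 + 3 = 23.
  i=5: a_5=2, p_5 = 2*169 + 147 = 485, q_5 = 2*23 + 20 = 66.
Check: 485^2 - 54*66^2 = 235225 - 235224 = 1, so (x, y) = (485, 66) solves the equation, and by the theorem it is the least positive solution.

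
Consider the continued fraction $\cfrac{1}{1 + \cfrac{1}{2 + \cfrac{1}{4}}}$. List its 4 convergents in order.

Using the convergent recurrence p_i = a_i*p_{i-1} + p_{i-2}, q_i = a_i*q_{i-1} + q_{i-2} with p_{-2}=0, p_{-1}=1, q_{-2}=1, q_{-1}=0:
  i=0: a_0=0, p_0 = 0*1 + 0 = 0, q_0 = 0*0 + 1 = 1.
  i=1: a_1=1, p_1 = 1*0 + 1 = 1, q_1 = 1*1 + 0 = 1.
  i=2: a_2=2, p_2 = 2*1 + 0 = 2, q_2 = 2*1 + 1 = 3.
  i=3: a_3=4, p_3 = 4*2 + 1 = 9, q_3 = 4*3 + 1 = 13.

0/1, 1/1, 2/3, 9/13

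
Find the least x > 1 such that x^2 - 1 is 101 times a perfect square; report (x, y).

First expand sqrt(101) as a continued fraction. With x_i = (sqrt(101) + m_i)/d_i and (m_0, d_0) = (0, 1): a_0 = floor(sqrt(101)) = 10, since 10^2 = 100 <= 101 < 121 = 11^2.
Iterate m_{i+1} = d_i*a_i - m_i, d_{i+1} = (101 - m_{i+1}^2)/d_i, a_{i+1} = floor((a_0 + m_{i+1})/d_{i+1}):
  m_1 = 1*10 - 0 = 10, d_1 = (101 - 10^2)/1 = 1/1 = 1, a_1 = floor((10 + 10)/1) = 20.
  m_2 = 1*20 - 10 = 10, d_2 = (101 - 10^2)/1 = 1/1 = 1: (m_2, d_2) = (m_1, d_1) = (10, 1), so from here the quotient a_1 repeats; the period length is 1.
So sqrt(101) = [10; (20)] with period length k = 1.
k is odd, so (p_{k-1}, q_{k-1}) only solves x^2 - 101y^2 = -1 and the fundamental solution of x^2 - 101y^2 = 1 is (p_{2k-1}, q_{2k-1}) = (p_1, q_1); compute convergents through index 1, running through the period twice.
Convergents (p_i = a_i*p_{i-1} + p_{i-2}, q_i = a_i*q_{i-1} + q_{i-2} with p_{-2}=0, p_{-1}=1, q_{-2}=1, q_{-1}=0):
  i=0: a_0=10, p_0 = 10*1 + 0 = 10, q_0 = 10*0 + 1 = 1.
  i=1: a_1=20, p_1 = 20*10 + 1 = 201, q_1 = 20*1 + 0 = 20.
Indeed p_0^2 - 101*q_0^2 = 100 - 101 = -1, not +1.
Check: 201^2 - 101*20^2 = 40401 - 40400 = 1, so (x, y) = (201, 20) solves the equation, and by the theorem it is the least positive solution.

(x, y) = (201, 20)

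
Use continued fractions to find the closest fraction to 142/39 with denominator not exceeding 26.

Expand x = 142/39 as a continued fraction with the Euclidean algorithm:
  142 = 3*39 + 25, so a_0 = 3.
  39 = 1*25 + 14, so a_1 = 1.
  25 = 1*14 + 11, so a_2 = 1.
  14 = 1*11 + 3, so a_3 = 1.
  11 = 3*3 + 2, so a_4 = 3.
  3 = 1*2 + 1, so a_5 = 1.
  2 = 2*1 + 0, so a_6 = 2.
so x = [3; 1, 1, 1, 3, 1, 2].
Convergents (p_i = a_i*p_{i-1} + p_{i-2}, q_i = a_i*q_{i-1} + q_{i-2} with p_{-2}=0, p_{-1}=1, q_{-2}=1, q_{-1}=0), until the denominator exceeds 26:
  i=0: a_0=3, p_0 = 3*1 + 0 = 3, q_0 = 3*0 + 1 = 1.
  i=1: a_1=1, p_1 = 1*3 + 1 = 4, q_1 = 1*1 + 0 = 1.
  i=2: a_2=1, p_2 = 1*4 + 3 = 7, q_2 = 1*1 + 1 = 2.
  i=3: a_3=1, p_3 = 1*7 + 4 = 11, q_3 = 1*2 + 1 = 3.
  i=4: a_4=3, p_4 = 3*11 + 7 = 40, q_4 = 3*3 + 2 = 11.
  i=5: a_5=1, p_5 = 1*40 + 11 = 51, q_5 = 1*11 + 3 = 14.
  i=6: a_6=2, p_6 = 2*51 + 40 = 142, q_6 = 2*14 + 11 = 39.
q_6 = 39 > 26, so the last convergent with denominator <= 26 is p_5/q_5 = 51/14.
The closest fraction with denominator <= 26 is either p_5/q_5 or the intermediate fraction (k*p_5 + p_4)/(k*q_5 + q_4) with the largest k >= 1 whose denominator stays <= 26; these approach x as k grows, and every other convergent or intermediate fraction in range is farther away.
Largest k: floor((26 - q_4)/q_5) = floor((26 - 11)/14) = 1.
That gives (1*51 + 40)/(1*14 + 11) = 91/25.
Compare the errors: |x - 51/14| = |142*14 - 51*39|/(39*14) = 1/546, and |x - 91/25| = |142*25 - 91*39|/(39*25) = 1/975.
Cross-multiplying, 1*546 = 546 < 975 = 1*975, so 1/975 is smaller: the intermediate fraction 91/25 is closer to x than 51/14.

91/25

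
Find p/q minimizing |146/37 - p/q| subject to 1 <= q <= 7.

4/1

Expand x = 146/37 as a continued fraction with the Euclidean algorithm:
  146 = 3*37 + 35, so a_0 = 3.
  37 = 1*35 + 2, so a_1 = 1.
  35 = 17*2 + 1, so a_2 = 17.
  2 = 2*1 + 0, so a_3 = 2.
so x = [3; 1, 17, 2].
Convergents (p_i = a_i*p_{i-1} + p_{i-2}, q_i = a_i*q_{i-1} + q_{i-2} with p_{-2}=0, p_{-1}=1, q_{-2}=1, q_{-1}=0), until the denominator exceeds 7:
  i=0: a_0=3, p_0 = 3*1 + 0 = 3, q_0 = 3*0 + 1 = 1.
  i=1: a_1=1, p_1 = 1*3 + 1 = 4, q_1 = 1*1 + 0 = 1.
  i=2: a_2=17, p_2 = 17*4 + 3 = 71, q_2 = 17*1 + 1 = 18.
q_2 = 18 > 7, so the last convergent with denominator <= 7 is p_1/q_1 = 4/1.
The closest fraction with denominator <= 7 is either p_1/q_1 or the intermediate fraction (k*p_1 + p_0)/(k*q_1 + q_0) with the largest k >= 1 whose denominator stays <= 7; these approach x as k grows, and every other convergent or intermediate fraction in range is farther away.
Largest k: floor((7 - q_0)/q_1) = floor((7 - 1)/1) = 6.
That gives (6*4 + 3)/(6*1 + 1) = 27/7.
Compare the errors: |x - 4/1| = |146*1 - 4*37|/(37*1) = 2/37, and |x - 27/7| = |146*7 - 27*37|/(37*7) = 23/259.
Cross-multiplying, 2*259 = 518 < 851 = 23*37, so 2/37 is smaller: the convergent 4/1 is closer to x than 27/7.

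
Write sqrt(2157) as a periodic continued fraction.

Write x_i = (sqrt(2157) + m_i)/d_i with (m_0, d_0) = (0, 1). a_0 = floor(sqrt(2157)) = 46, since 46^2 = 2116 <= 2157 < 2209 = 47^2.
Iterate m_{i+1} = d_i*a_i - m_i, d_{i+1} = (2157 - m_{i+1}^2)/d_i, a_{i+1} = floor((a_0 + m_{i+1})/d_{i+1}):
  m_1 = 1*46 - 0 = 46, d_1 = (2157 - 46^2)/1 = 41/1 = 41, a_1 = floor((46 + 46)/41) = 2.
  m_2 = 41*2 - 46 = 36, d_2 = (2157 - 36^2)/41 = 861/41 = 21, a_2 = floor((46 + 36)/21) = 3.
  m_3 = 21*3 - 36 = 27, d_3 = (2157 - 27^2)/21 = 1428/21 = 68, a_3 = floor((46 + 27)/68) = 1.
  m_4 = 68*1 - 27 = 41, d_4 = (2157 - 41^2)/68 = 476/68 = 7, a_4 = floor((46 + 41)/7) = 12.
  m_5 = 7*12 - 41 = 43, d_5 = (2157 - 43^2)/7 = 308/7 = 44, a_5 = floor((46 + 43)/44) = 2.
  m_6 = 44*2 - 43 = 45, d_6 = (2157 - 45^2)/44 = 132/44 = 3, a_6 = floor((46 + 45)/3) = 30.
  m_7 = 3*30 - 45 = 45, d_7 = (2157 - 45^2)/3 = 132/3 = 44, a_7 = floor((46 + 45)/44) = 2.
  m_8 = 44*2 - 45 = 43, d_8 = (2157 - 43^2)/44 = 308/44 = 7, a_8 = floor((46 + 43)/7) = 12.
  m_9 = 7*12 - 43 = 41, d_9 = (2157 - 41^2)/7 = 476/7 = 68, a_9 = floor((46 + 41)/68) = 1.
  m_10 = 68*1 - 41 = 27, d_10 = (2157 - 27^2)/68 = 1428/68 = 21, a_10 = floor((46 + 27)/21) = 3.
  m_11 = 21*3 - 27 = 36, d_11 = (2157 - 36^2)/21 = 861/21 = 41, a_11 = floor((46 + 36)/41) = 2.
  m_12 = 41*2 - 36 = 46, d_12 = (2157 - 46^2)/41 = 41/41 = 1, a_12 = floor((46 + 46)/1) = 92.
  m_13 = 1*92 - 46 = 46, d_13 = (2157 - 46^2)/1 = 41/1 = 41: (m_13, d_13) = (m_1, d_1) = (46, 41), so from here the quotients repeat a_1, ..., a_12; the period length is 12.
Hence the expansion of sqrt(2157) is a_0 = 46 followed by the repeating block 2, 3, 1, 12, 2, 30, 2, 12, 1, 3, 2, 92 (period 12).

[46; (2, 3, 1, 12, 2, 30, 2, 12, 1, 3, 2, 92)]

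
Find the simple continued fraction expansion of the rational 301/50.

[6; 50]

Run the Euclidean algorithm on 301 and 50; the successive quotients are the partial quotients a_0, a_1, ... (each step inverts the fractional part left over by the previous one):
  301 = 6*50 + 1, so a_0 = 6.
  50 = 50*1 + 0, so a_1 = 50.
The remainder reaches 0 after 2 divisions, so the expansion has 2 partial quotients, read off in order.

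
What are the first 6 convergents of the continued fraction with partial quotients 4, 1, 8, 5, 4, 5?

Using the convergent recurrence p_i = a_i*p_{i-1} + p_{i-2}, q_i = a_i*q_{i-1} + q_{i-2} with p_{-2}=0, p_{-1}=1, q_{-2}=1, q_{-1}=0:
  i=0: a_0=4, p_0 = 4*1 + 0 = 4, q_0 = 4*0 + 1 = 1.
  i=1: a_1=1, p_1 = 1*4 + 1 = 5, q_1 = 1*1 + 0 = 1.
  i=2: a_2=8, p_2 = 8*5 + 4 = 44, q_2 = 8*1 + 1 = 9.
  i=3: a_3=5, p_3 = 5*44 + 5 = 225, q_3 = 5*9 + 1 = 46.
  i=4: a_4=4, p_4 = 4*225 + 44 = 944, q_4 = 4*46 + 9 = 193.
  i=5: a_5=5, p_5 = 5*944 + 225 = 4945, q_5 = 5*193 + 46 = 1011.

4/1, 5/1, 44/9, 225/46, 944/193, 4945/1011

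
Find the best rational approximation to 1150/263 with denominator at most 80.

Expand x = 1150/263 as a continued fraction with the Euclidean algorithm:
  1150 = 4*263 + 98, so a_0 = 4.
  263 = 2*98 + 67, so a_1 = 2.
  98 = 1*67 + 31, so a_2 = 1.
  67 = 2*31 + 5, so a_3 = 2.
  31 = 6*5 + 1, so a_4 = 6.
  5 = 5*1 + 0, so a_5 = 5.
so x = [4; 2, 1, 2, 6, 5].
Convergents (p_i = a_i*p_{i-1} + p_{i-2}, q_i = a_i*q_{i-1} + q_{i-2} with p_{-2}=0, p_{-1}=1, q_{-2}=1, q_{-1}=0), until the denominator exceeds 80:
  i=0: a_0=4, p_0 = 4*1 + 0 = 4, q_0 = 4*0 + 1 = 1.
  i=1: a_1=2, p_1 = 2*4 + 1 = 9, q_1 = 2*1 + 0 = 2.
  i=2: a_2=1, p_2 = 1*9 + 4 = 13, q_2 = 1*2 + 1 = 3.
  i=3: a_3=2, p_3 = 2*13 + 9 = 35, q_3 = 2*3 + 2 = 8.
  i=4: a_4=6, p_4 = 6*35 + 13 = 223, q_4 = 6*8 + 3 = 51.
  i=5: a_5=5, p_5 = 5*223 + 35 = 1150, q_5 = 5*51 + 8 = 263.
q_5 = 263 > 80, so the last convergent with denominator <= 80 is p_4/q_4 = 223/51.
The closest fraction with denominator <= 80 is either p_4/q_4 or the intermediate fraction (k*p_4 + p_3)/(k*q_4 + q_3) with the largest k >= 1 whose denominator stays <= 80; these approach x as k grows, and every other convergent or intermediate fraction in range is farther away.
Largest k: floor((80 - q_3)/q_4) = floor((80 - 8)/51) = 1.
That gives (1*223 + 35)/(1*51 + 8) = 258/59.
Compare the errors: |x - 223/51| = |1150*51 - 223*263|/(263*51) = 1/13413, and |x - 258/59| = |1150*59 - 258*263|/(263*59) = 4/15517.
Cross-multiplying, 1*15517 = 15517 < 53652 = 4*13413, so 1/13413 is smaller: the convergent 223/51 is closer to x than 258/59.

223/51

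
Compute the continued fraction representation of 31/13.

Run the Euclidean algorithm on 31 and 13; the successive quotients are the partial quotients a_0, a_1, ... (each step inverts the fractional part left over by the previous one):
  31 = 2*13 + 5, so a_0 = 2.
  13 = 2*5 + 3, so a_1 = 2.
  5 = 1*3 + 2, so a_2 = 1.
  3 = 1*2 + 1, so a_3 = 1.
  2 = 2*1 + 0, so a_4 = 2.
The remainder reaches 0 after 5 divisions, so the expansion has 5 partial quotients, read off in order.

[2; 2, 1, 1, 2]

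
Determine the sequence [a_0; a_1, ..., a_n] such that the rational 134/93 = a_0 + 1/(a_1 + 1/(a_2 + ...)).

[1; 2, 3, 1, 2, 1, 2]

Run the Euclidean algorithm on 134 and 93; the successive quotients are the partial quotients a_0, a_1, ... (each step inverts the fractional part left over by the previous one):
  134 = 1*93 + 41, so a_0 = 1.
  93 = 2*41 + 11, so a_1 = 2.
  41 = 3*11 + 8, so a_2 = 3.
  11 = 1*8 + 3, so a_3 = 1.
  8 = 2*3 + 2, so a_4 = 2.
  3 = 1*2 + 1, so a_5 = 1.
  2 = 2*1 + 0, so a_6 = 2.
The remainder reaches 0 after 7 divisions, so the expansion has 7 partial quotients, read off in order.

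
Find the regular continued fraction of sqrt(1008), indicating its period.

Write x_i = (sqrt(1008) + m_i)/d_i with (m_0, d_0) = (0, 1). a_0 = floor(sqrt(1008)) = 31, since 31^2 = 961 <= 1008 < 1024 = 32^2.
Iterate m_{i+1} = d_i*a_i - m_i, d_{i+1} = (1008 - m_{i+1}^2)/d_i, a_{i+1} = floor((a_0 + m_{i+1})/d_{i+1}):
  m_1 = 1*31 - 0 = 31, d_1 = (1008 - 31^2)/1 = 47/1 = 47, a_1 = floor((31 + 31)/47) = 1.
  m_2 = 47*1 - 31 = 16, d_2 = (1008 - 16^2)/47 = 752/47 = 16, a_2 = floor((31 + 16)/16) = 2.
  m_3 = 16*2 - 16 = 16, d_3 = (1008 - 16^2)/16 = 752/16 = 47, a_3 = floor((31 + 16)/47) = 1.
  m_4 = 47*1 - 16 = 31, d_4 = (1008 - 31^2)/47 = 47/47 = 1, a_4 = floor((31 + 31)/1) = 62.
  m_5 = 1*62 - 31 = 31, d_5 = (1008 - 31^2)/1 = 47/1 = 47: (m_5, d_5) = (m_1, d_1) = (31, 47), so from here the quotients repeat a_1, ..., a_4; the period length is 4.
Hence the expansion of sqrt(1008) is a_0 = 31 followed by the repeating block 1, 2, 1, 62 (period 4).

[31; (1, 2, 1, 62)]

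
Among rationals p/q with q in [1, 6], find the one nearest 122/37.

10/3

Expand x = 122/37 as a continued fraction with the Euclidean algorithm:
  122 = 3*37 + 11, so a_0 = 3.
  37 = 3*11 + 4, so a_1 = 3.
  11 = 2*4 + 3, so a_2 = 2.
  4 = 1*3 + 1, so a_3 = 1.
  3 = 3*1 + 0, so a_4 = 3.
so x = [3; 3, 2, 1, 3].
Convergents (p_i = a_i*p_{i-1} + p_{i-2}, q_i = a_i*q_{i-1} + q_{i-2} with p_{-2}=0, p_{-1}=1, q_{-2}=1, q_{-1}=0), until the denominator exceeds 6:
  i=0: a_0=3, p_0 = 3*1 + 0 = 3, q_0 = 3*0 + 1 = 1.
  i=1: a_1=3, p_1 = 3*3 + 1 = 10, q_1 = 3*1 + 0 = 3.
  i=2: a_2=2, p_2 = 2*10 + 3 = 23, q_2 = 2*3 + 1 = 7.
q_2 = 7 > 6, so the last convergent with denominator <= 6 is p_1/q_1 = 10/3.
The closest fraction with denominator <= 6 is either p_1/q_1 or the intermediate fraction (k*p_1 + p_0)/(k*q_1 + q_0) with the largest k >= 1 whose denominator stays <= 6; these approach x as k grows, and every other convergent or intermediate fraction in range is farther away.
Largest k: floor((6 - q_0)/q_1) = floor((6 - 1)/3) = 1.
That gives (1*10 + 3)/(1*3 + 1) = 13/4.
Compare the errors: |x - 10/3| = |122*3 - 10*37|/(37*3) = 4/111, and |x - 13/4| = |122*4 - 13*37|/(37*4) = 7/148.
Cross-multiplying, 4*148 = 592 < 777 = 7*111, so 4/111 is smaller: the convergent 10/3 is closer to x than 13/4.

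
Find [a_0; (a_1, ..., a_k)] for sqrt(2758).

[52; (1, 1, 14, 1, 1, 104)]

Write x_i = (sqrt(2758) + m_i)/d_i with (m_0, d_0) = (0, 1). a_0 = floor(sqrt(2758)) = 52, since 52^2 = 2704 <= 2758 < 2809 = 53^2.
Iterate m_{i+1} = d_i*a_i - m_i, d_{i+1} = (2758 - m_{i+1}^2)/d_i, a_{i+1} = floor((a_0 + m_{i+1})/d_{i+1}):
  m_1 = 1*52 - 0 = 52, d_1 = (2758 - 52^2)/1 = 54/1 = 54, a_1 = floor((52 + 52)/54) = 1.
  m_2 = 54*1 - 52 = 2, d_2 = (2758 - 2^2)/54 = 2754/54 = 51, a_2 = floor((52 + 2)/51) = 1.
  m_3 = 51*1 - 2 = 49, d_3 = (2758 - 49^2)/51 = 357/51 = 7, a_3 = floor((52 + 49)/7) = 14.
  m_4 = 7*14 - 49 = 49, d_4 = (2758 - 49^2)/7 = 357/7 = 51, a_4 = floor((52 + 49)/51) = 1.
  m_5 = 51*1 - 49 = 2, d_5 = (2758 - 2^2)/51 = 2754/51 = 54, a_5 = floor((52 + 2)/54) = 1.
  m_6 = 54*1 - 2 = 52, d_6 = (2758 - 52^2)/54 = 54/54 = 1, a_6 = floor((52 + 52)/1) = 104.
  m_7 = 1*104 - 52 = 52, d_7 = (2758 - 52^2)/1 = 54/1 = 54: (m_7, d_7) = (m_1, d_1) = (52, 54), so from here the quotients repeat a_1, ..., a_6; the period length is 6.
Hence the expansion of sqrt(2758) is a_0 = 52 followed by the repeating block 1, 1, 14, 1, 1, 104 (period 6).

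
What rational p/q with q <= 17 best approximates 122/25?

83/17

Expand x = 122/25 as a continued fraction with the Euclidean algorithm:
  122 = 4*25 + 22, so a_0 = 4.
  25 = 1*22 + 3, so a_1 = 1.
  22 = 7*3 + 1, so a_2 = 7.
  3 = 3*1 + 0, so a_3 = 3.
so x = [4; 1, 7, 3].
Convergents (p_i = a_i*p_{i-1} + p_{i-2}, q_i = a_i*q_{i-1} + q_{i-2} with p_{-2}=0, p_{-1}=1, q_{-2}=1, q_{-1}=0), until the denominator exceeds 17:
  i=0: a_0=4, p_0 = 4*1 + 0 = 4, q_0 = 4*0 + 1 = 1.
  i=1: a_1=1, p_1 = 1*4 + 1 = 5, q_1 = 1*1 + 0 = 1.
  i=2: a_2=7, p_2 = 7*5 + 4 = 39, q_2 = 7*1 + 1 = 8.
  i=3: a_3=3, p_3 = 3*39 + 5 = 122, q_3 = 3*8 + 1 = 25.
q_3 = 25 > 17, so the last convergent with denominator <= 17 is p_2/q_2 = 39/8.
The closest fraction with denominator <= 17 is either p_2/q_2 or the intermediate fraction (k*p_2 + p_1)/(k*q_2 + q_1) with the largest k >= 1 whose denominator stays <= 17; these approach x as k grows, and every other convergent or intermediate fraction in range is farther away.
Largest k: floor((17 - q_1)/q_2) = floor((17 - 1)/8) = 2.
That gives (2*39 + 5)/(2*8 + 1) = 83/17.
Compare the errors: |x - 39/8| = |122*8 - 39*25|/(25*8) = 1/200, and |x - 83/17| = |122*17 - 83*25|/(25*17) = 1/425.
Cross-multiplying, 1*200 = 200 < 425 = 1*425, so 1/425 is smaller: the intermediate fraction 83/17 is closer to x than 39/8.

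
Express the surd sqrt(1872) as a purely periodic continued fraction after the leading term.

Write x_i = (sqrt(1872) + m_i)/d_i with (m_0, d_0) = (0, 1). a_0 = floor(sqrt(1872)) = 43, since 43^2 = 1849 <= 1872 < 1936 = 44^2.
Iterate m_{i+1} = d_i*a_i - m_i, d_{i+1} = (1872 - m_{i+1}^2)/d_i, a_{i+1} = floor((a_0 + m_{i+1})/d_{i+1}):
  m_1 = 1*43 - 0 = 43, d_1 = (1872 - 43^2)/1 = 23/1 = 23, a_1 = floor((43 + 43)/23) = 3.
  m_2 = 23*3 - 43 = 26, d_2 = (1872 - 26^2)/23 = 1196/23 = 52, a_2 = floor((43 + 26)/52) = 1.
  m_3 = 52*1 - 26 = 26, d_3 = (1872 - 26^2)/52 = 1196/52 = 23, a_3 = floor((43 + 26)/23) = 3.
  m_4 = 23*3 - 26 = 43, d_4 = (1872 - 43^2)/23 = 23/23 = 1, a_4 = floor((43 + 43)/1) = 86.
  m_5 = 1*86 - 43 = 43, d_5 = (1872 - 43^2)/1 = 23/1 = 23: (m_5, d_5) = (m_1, d_1) = (43, 23), so from here the quotients repeat a_1, ..., a_4; the period length is 4.
Hence the expansion of sqrt(1872) is a_0 = 43 followed by the repeating block 3, 1, 3, 86 (period 4).

[43; (3, 1, 3, 86)]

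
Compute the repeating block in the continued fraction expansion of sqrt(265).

Write x_i = (sqrt(265) + m_i)/d_i with (m_0, d_0) = (0, 1). a_0 = floor(sqrt(265)) = 16, since 16^2 = 256 <= 265 < 289 = 17^2.
Iterate m_{i+1} = d_i*a_i - m_i, d_{i+1} = (265 - m_{i+1}^2)/d_i, a_{i+1} = floor((a_0 + m_{i+1})/d_{i+1}):
  m_1 = 1*16 - 0 = 16, d_1 = (265 - 16^2)/1 = 9/1 = 9, a_1 = floor((16 + 16)/9) = 3.
  m_2 = 9*3 - 16 = 11, d_2 = (265 - 11^2)/9 = 144/9 = 16, a_2 = floor((16 + 11)/16) = 1.
  m_3 = 16*1 - 11 = 5, d_3 = (265 - 5^2)/16 = 240/16 = 15, a_3 = floor((16 + 5)/15) = 1.
  m_4 = 15*1 - 5 = 10, d_4 = (265 - 10^2)/15 = 165/15 = 11, a_4 = floor((16 + 10)/11) = 2.
  m_5 = 11*2 - 10 = 12, d_5 = (265 - 12^2)/11 = 121/11 = 11, a_5 = floor((16 + 12)/11) = 2.
  m_6 = 11*2 - 12 = 10, d_6 = (265 - 10^2)/11 = 165/11 = 15, a_6 = floor((16 + 10)/15) = 1.
  m_7 = 15*1 - 10 = 5, d_7 = (265 - 5^2)/15 = 240/15 = 16, a_7 = floor((16 + 5)/16) = 1.
  m_8 = 16*1 - 5 = 11, d_8 = (265 - 11^2)/16 = 144/16 = 9, a_8 = floor((16 + 11)/9) = 3.
  m_9 = 9*3 - 11 = 16, d_9 = (265 - 16^2)/9 = 9/9 = 1, a_9 = floor((16 + 16)/1) = 32.
  m_10 = 1*32 - 16 = 16, d_10 = (265 - 16^2)/1 = 9/1 = 9: (m_10, d_10) = (m_1, d_1) = (16, 9), so from here the quotients repeat a_1, ..., a_9; the period length is 9.
Hence the expansion of sqrt(265) is a_0 = 16 followed by the repeating block 3, 1, 1, 2, 2, 1, 1, 3, 32 (period 9).

[16; (3, 1, 1, 2, 2, 1, 1, 3, 32)]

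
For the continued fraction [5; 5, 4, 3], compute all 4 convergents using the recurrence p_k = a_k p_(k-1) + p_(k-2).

5/1, 26/5, 109/21, 353/68

Using the convergent recurrence p_i = a_i*p_{i-1} + p_{i-2}, q_i = a_i*q_{i-1} + q_{i-2} with p_{-2}=0, p_{-1}=1, q_{-2}=1, q_{-1}=0:
  i=0: a_0=5, p_0 = 5*1 + 0 = 5, q_0 = 5*0 + 1 = 1.
  i=1: a_1=5, p_1 = 5*5 + 1 = 26, q_1 = 5*1 + 0 = 5.
  i=2: a_2=4, p_2 = 4*26 + 5 = 109, q_2 = 4*5 + 1 = 21.
  i=3: a_3=3, p_3 = 3*109 + 26 = 353, q_3 = 3*21 + 5 = 68.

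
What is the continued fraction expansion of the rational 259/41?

[6; 3, 6, 2]

Run the Euclidean algorithm on 259 and 41; the successive quotients are the partial quotients a_0, a_1, ... (each step inverts the fractional part left over by the previous one):
  259 = 6*41 + 13, so a_0 = 6.
  41 = 3*13 + 2, so a_1 = 3.
  13 = 6*2 + 1, so a_2 = 6.
  2 = 2*1 + 0, so a_3 = 2.
The remainder reaches 0 after 4 divisions, so the expansion has 4 partial quotients, read off in order.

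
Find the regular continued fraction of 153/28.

Run the Euclidean algorithm on 153 and 28; the successive quotients are the partial quotients a_0, a_1, ... (each step inverts the fractional part left over by the previous one):
  153 = 5*28 + 13, so a_0 = 5.
  28 = 2*13 + 2, so a_1 = 2.
  13 = 6*2 + 1, so a_2 = 6.
  2 = 2*1 + 0, so a_3 = 2.
The remainder reaches 0 after 4 divisions, so the expansion has 4 partial quotients, read off in order.

[5; 2, 6, 2]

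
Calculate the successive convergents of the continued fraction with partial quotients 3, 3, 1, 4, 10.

3/1, 10/3, 13/4, 62/19, 633/194

Using the convergent recurrence p_i = a_i*p_{i-1} + p_{i-2}, q_i = a_i*q_{i-1} + q_{i-2} with p_{-2}=0, p_{-1}=1, q_{-2}=1, q_{-1}=0:
  i=0: a_0=3, p_0 = 3*1 + 0 = 3, q_0 = 3*0 + 1 = 1.
  i=1: a_1=3, p_1 = 3*3 + 1 = 10, q_1 = 3*1 + 0 = 3.
  i=2: a_2=1, p_2 = 1*10 + 3 = 13, q_2 = 1*3 + 1 = 4.
  i=3: a_3=4, p_3 = 4*13 + 10 = 62, q_3 = 4*4 + 3 = 19.
  i=4: a_4=10, p_4 = 10*62 + 13 = 633, q_4 = 10*19 + 4 = 194.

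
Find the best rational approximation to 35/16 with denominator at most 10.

11/5

Expand x = 35/16 as a continued fraction with the Euclidean algorithm:
  35 = 2*16 + 3, so a_0 = 2.
  16 = 5*3 + 1, so a_1 = 5.
  3 = 3*1 + 0, so a_2 = 3.
so x = [2; 5, 3].
Convergents (p_i = a_i*p_{i-1} + p_{i-2}, q_i = a_i*q_{i-1} + q_{i-2} with p_{-2}=0, p_{-1}=1, q_{-2}=1, q_{-1}=0), until the denominator exceeds 10:
  i=0: a_0=2, p_0 = 2*1 + 0 = 2, q_0 = 2*0 + 1 = 1.
  i=1: a_1=5, p_1 = 5*2 + 1 = 11, q_1 = 5*1 + 0 = 5.
  i=2: a_2=3, p_2 = 3*11 + 2 = 35, q_2 = 3*5 + 1 = 16.
q_2 = 16 > 10, so the last convergent with denominator <= 10 is p_1/q_1 = 11/5.
The closest fraction with denominator <= 10 is either p_1/q_1 or the intermediate fraction (k*p_1 + p_0)/(k*q_1 + q_0) with the largest k >= 1 whose denominator stays <= 10; these approach x as k grows, and every other convergent or intermediate fraction in range is farther away.
Largest k: floor((10 - q_0)/q_1) = floor((10 - 1)/5) = 1.
That gives (1*11 + 2)/(1*5 + 1) = 13/6.
Compare the errors: |x - 11/5| = |35*5 - 11*16|/(16*5) = 1/80, and |x - 13/6| = |35*6 - 13*16|/(16*6) = 2/96.
Cross-multiplying, 1*96 = 96 < 160 = 2*80, so 1/80 is smaller: the convergent 11/5 is closer to x than 13/6.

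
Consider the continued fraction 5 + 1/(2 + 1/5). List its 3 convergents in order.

Using the convergent recurrence p_i = a_i*p_{i-1} + p_{i-2}, q_i = a_i*q_{i-1} + q_{i-2} with p_{-2}=0, p_{-1}=1, q_{-2}=1, q_{-1}=0:
  i=0: a_0=5, p_0 = 5*1 + 0 = 5, q_0 = 5*0 + 1 = 1.
  i=1: a_1=2, p_1 = 2*5 + 1 = 11, q_1 = 2*1 + 0 = 2.
  i=2: a_2=5, p_2 = 5*11 + 5 = 60, q_2 = 5*2 + 1 = 11.

5/1, 11/2, 60/11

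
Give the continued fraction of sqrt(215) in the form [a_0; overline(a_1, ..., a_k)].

Write x_i = (sqrt(215) + m_i)/d_i with (m_0, d_0) = (0, 1). a_0 = floor(sqrt(215)) = 14, since 14^2 = 196 <= 215 < 225 = 15^2.
Iterate m_{i+1} = d_i*a_i - m_i, d_{i+1} = (215 - m_{i+1}^2)/d_i, a_{i+1} = floor((a_0 + m_{i+1})/d_{i+1}):
  m_1 = 1*14 - 0 = 14, d_1 = (215 - 14^2)/1 = 19/1 = 19, a_1 = floor((14 + 14)/19) = 1.
  m_2 = 19*1 - 14 = 5, d_2 = (215 - 5^2)/19 = 190/19 = 10, a_2 = floor((14 + 5)/10) = 1.
  m_3 = 10*1 - 5 = 5, d_3 = (215 - 5^2)/10 = 190/10 = 19, a_3 = floor((14 + 5)/19) = 1.
  m_4 = 19*1 - 5 = 14, d_4 = (215 - 14^2)/19 = 19/19 = 1, a_4 = floor((14 + 14)/1) = 28.
  m_5 = 1*28 - 14 = 14, d_5 = (215 - 14^2)/1 = 19/1 = 19: (m_5, d_5) = (m_1, d_1) = (14, 19), so from here the quotients repeat a_1, ..., a_4; the period length is 4.
Hence the expansion of sqrt(215) is a_0 = 14 followed by the repeating block 1, 1, 1, 28 (period 4).

[14; overline(1, 1, 1, 28)]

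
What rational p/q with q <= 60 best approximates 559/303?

107/58

Expand x = 559/303 as a continued fraction with the Euclidean algorithm:
  559 = 1*303 + 256, so a_0 = 1.
  303 = 1*256 + 47, so a_1 = 1.
  256 = 5*47 + 21, so a_2 = 5.
  47 = 2*21 + 5, so a_3 = 2.
  21 = 4*5 + 1, so a_4 = 4.
  5 = 5*1 + 0, so a_5 = 5.
so x = [1; 1, 5, 2, 4, 5].
Convergents (p_i = a_i*p_{i-1} + p_{i-2}, q_i = a_i*q_{i-1} + q_{i-2} with p_{-2}=0, p_{-1}=1, q_{-2}=1, q_{-1}=0), until the denominator exceeds 60:
  i=0: a_0=1, p_0 = 1*1 + 0 = 1, q_0 = 1*0 + 1 = 1.
  i=1: a_1=1, p_1 = 1*1 + 1 = 2, q_1 = 1*1 + 0 = 1.
  i=2: a_2=5, p_2 = 5*2 + 1 = 11, q_2 = 5*1 + 1 = 6.
  i=3: a_3=2, p_3 = 2*11 + 2 = 24, q_3 = 2*6 + 1 = 13.
  i=4: a_4=4, p_4 = 4*24 + 11 = 107, q_4 = 4*13 + 6 = 58.
  i=5: a_5=5, p_5 = 5*107 + 24 = 559, q_5 = 5*58 + 13 = 303.
q_5 = 303 > 60, so the last convergent with denominator <= 60 is p_4/q_4 = 107/58.
The closest fraction with denominator <= 60 is either p_4/q_4 or the intermediate fraction (k*p_4 + p_3)/(k*q_4 + q_3) with the largest k >= 1 whose denominator stays <= 60; these approach x as k grows, and every other convergent or intermediate fraction in range is farther away.
Largest k: floor((60 - q_3)/q_4) = floor((60 - 13)/58) = 0.
Since k = 0, no intermediate fraction beyond p_4/q_4 has denominator <= 60, so the convergent 107/58 is the closest (its error is |559*58 - 107*303|/(303*58) = 1/17574).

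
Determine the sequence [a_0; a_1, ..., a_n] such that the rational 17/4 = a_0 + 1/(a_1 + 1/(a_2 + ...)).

[4; 4]

Run the Euclidean algorithm on 17 and 4; the successive quotients are the partial quotients a_0, a_1, ... (each step inverts the fractional part left over by the previous one):
  17 = 4*4 + 1, so a_0 = 4.
  4 = 4*1 + 0, so a_1 = 4.
The remainder reaches 0 after 2 divisions, so the expansion has 2 partial quotients, read off in order.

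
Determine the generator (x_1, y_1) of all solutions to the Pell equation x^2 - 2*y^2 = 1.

(x, y) = (3, 2)

First expand sqrt(2) as a continued fraction. With x_i = (sqrt(2) + m_i)/d_i and (m_0, d_0) = (0, 1): a_0 = floor(sqrt(2)) = 1, since 1^2 = 1 <= 2 < 4 = 2^2.
Iterate m_{i+1} = d_i*a_i - m_i, d_{i+1} = (2 - m_{i+1}^2)/d_i, a_{i+1} = floor((a_0 + m_{i+1})/d_{i+1}):
  m_1 = 1*1 - 0 = 1, d_1 = (2 - 1^2)/1 = 1/1 = 1, a_1 = floor((1 + 1)/1) = 2.
  m_2 = 1*2 - 1 = 1, d_2 = (2 - 1^2)/1 = 1/1 = 1: (m_2, d_2) = (m_1, d_1) = (1, 1), so from here the quotient a_1 repeats; the period length is 1.
So sqrt(2) = [1; (2)] with period length k = 1.
k is odd, so (p_{k-1}, q_{k-1}) only solves x^2 - 2y^2 = -1 and the fundamental solution of x^2 - 2y^2 = 1 is (p_{2k-1}, q_{2k-1}) = (p_1, q_1); compute convergents through index 1, running through the period twice.
Convergents (p_i = a_i*p_{i-1} + p_{i-2}, q_i = a_i*q_{i-1} + q_{i-2} with p_{-2}=0, p_{-1}=1, q_{-2}=1, q_{-1}=0):
  i=0: a_0=1, p_0 = 1*1 + 0 = 1, q_0 = 1*0 + 1 = 1.
  i=1: a_1=2, p_1 = 2*1 + 1 = 3, q_1 = 2*1 + 0 = 2.
Indeed p_0^2 - 2*q_0^2 = 1 - 2 = -1, not +1.
Check: 3^2 - 2*2^2 = 9 - 8 = 1, so (x, y) = (3, 2) solves the equation, and by the theorem it is the least positive solution.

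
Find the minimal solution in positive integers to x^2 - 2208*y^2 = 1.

(x, y) = (47, 1)

First expand sqrt(2208) as a continued fraction. With x_i = (sqrt(2208) + m_i)/d_i and (m_0, d_0) = (0, 1): a_0 = floor(sqrt(2208)) = 46, since 46^2 = 2116 <= 2208 < 2209 = 47^2.
Iterate m_{i+1} = d_i*a_i - m_i, d_{i+1} = (2208 - m_{i+1}^2)/d_i, a_{i+1} = floor((a_0 + m_{i+1})/d_{i+1}):
  m_1 = 1*46 - 0 = 46, d_1 = (2208 - 46^2)/1 = 92/1 = 92, a_1 = floor((46 + 46)/92) = 1.
  m_2 = 92*1 - 46 = 46, d_2 = (2208 - 46^2)/92 = 92/92 = 1, a_2 = floor((46 + 46)/1) = 92.
  m_3 = 1*92 - 46 = 46, d_3 = (2208 - 46^2)/1 = 92/1 = 92: (m_3, d_3) = (m_1, d_1) = (46, 92), so from here the quotients repeat a_1, a_2; the period length is 2.
So sqrt(2208) = [46; (1, 92)] with period length k = 2.
k is even, so the fundamental solution of x^2 - 2208y^2 = 1 is (p_{k-1}, q_{k-1}) = (p_1, q_1); compute convergents through index 1.
Convergents (p_i = a_i*p_{i-1} + p_{i-2}, q_i = a_i*q_{i-1} + q_{i-2} with p_{-2}=0, p_{-1}=1, q_{-2}=1, q_{-1}=0):
  i=0: a_0=46, p_0 = 46*1 + 0 = 46, q_0 = 46*0 + 1 = 1.
  i=1: a_1=1, p_1 = 1*46 + 1 = 47, q_1 = 1*1 + 0 = 1.
Check: 47^2 - 2208*1^2 = 2209 - 2208 = 1, so (x, y) = (47, 1) solves the equation, and by the theorem it is the least positive solution.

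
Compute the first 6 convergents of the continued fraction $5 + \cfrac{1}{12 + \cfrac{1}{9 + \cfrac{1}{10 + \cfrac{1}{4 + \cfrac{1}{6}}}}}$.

5/1, 61/12, 554/109, 5601/1102, 22958/4517, 143349/28204

Using the convergent recurrence p_i = a_i*p_{i-1} + p_{i-2}, q_i = a_i*q_{i-1} + q_{i-2} with p_{-2}=0, p_{-1}=1, q_{-2}=1, q_{-1}=0:
  i=0: a_0=5, p_0 = 5*1 + 0 = 5, q_0 = 5*0 + 1 = 1.
  i=1: a_1=12, p_1 = 12*5 + 1 = 61, q_1 = 12*1 + 0 = 12.
  i=2: a_2=9, p_2 = 9*61 + 5 = 554, q_2 = 9*12 + 1 = 109.
  i=3: a_3=10, p_3 = 10*554 + 61 = 5601, q_3 = 10*109 + 12 = 1102.
  i=4: a_4=4, p_4 = 4*5601 + 554 = 22958, q_4 = 4*1102 + 109 = 4517.
  i=5: a_5=6, p_5 = 6*22958 + 5601 = 143349, q_5 = 6*4517 + 1102 = 28204.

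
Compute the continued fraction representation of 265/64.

Run the Euclidean algorithm on 265 and 64; the successive quotients are the partial quotients a_0, a_1, ... (each step inverts the fractional part left over by the previous one):
  265 = 4*64 + 9, so a_0 = 4.
  64 = 7*9 + 1, so a_1 = 7.
  9 = 9*1 + 0, so a_2 = 9.
The remainder reaches 0 after 3 divisions, so the expansion has 3 partial quotients, read off in order.

[4; 7, 9]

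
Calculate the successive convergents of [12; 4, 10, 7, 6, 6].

12/1, 49/4, 502/41, 3563/291, 21880/1787, 134843/11013

Using the convergent recurrence p_i = a_i*p_{i-1} + p_{i-2}, q_i = a_i*q_{i-1} + q_{i-2} with p_{-2}=0, p_{-1}=1, q_{-2}=1, q_{-1}=0:
  i=0: a_0=12, p_0 = 12*1 + 0 = 12, q_0 = 12*0 + 1 = 1.
  i=1: a_1=4, p_1 = 4*12 + 1 = 49, q_1 = 4*1 + 0 = 4.
  i=2: a_2=10, p_2 = 10*49 + 12 = 502, q_2 = 10*4 + 1 = 41.
  i=3: a_3=7, p_3 = 7*502 + 49 = 3563, q_3 = 7*41 + 4 = 291.
  i=4: a_4=6, p_4 = 6*3563 + 502 = 21880, q_4 = 6*291 + 41 = 1787.
  i=5: a_5=6, p_5 = 6*21880 + 3563 = 134843, q_5 = 6*1787 + 291 = 11013.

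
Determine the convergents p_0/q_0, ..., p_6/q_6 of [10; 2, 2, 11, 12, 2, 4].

Using the convergent recurrence p_i = a_i*p_{i-1} + p_{i-2}, q_i = a_i*q_{i-1} + q_{i-2} with p_{-2}=0, p_{-1}=1, q_{-2}=1, q_{-1}=0:
  i=0: a_0=10, p_0 = 10*1 + 0 = 10, q_0 = 10*0 + 1 = 1.
  i=1: a_1=2, p_1 = 2*10 + 1 = 21, q_1 = 2*1 + 0 = 2.
  i=2: a_2=2, p_2 = 2*21 + 10 = 52, q_2 = 2*2 + 1 = 5.
  i=3: a_3=11, p_3 = 11*52 + 21 = 593, q_3 = 11*5 + 2 = 57.
  i=4: a_4=12, p_4 = 12*593 + 52 = 7168, q_4 = 12*57 + 5 = 689.
  i=5: a_5=2, p_5 = 2*7168 + 593 = 14929, q_5 = 2*689 + 57 = 1435.
  i=6: a_6=4, p_6 = 4*14929 + 7168 = 66884, q_6 = 4*1435 + 689 = 6429.

10/1, 21/2, 52/5, 593/57, 7168/689, 14929/1435, 66884/6429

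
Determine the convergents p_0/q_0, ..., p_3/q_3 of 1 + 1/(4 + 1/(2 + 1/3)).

1/1, 5/4, 11/9, 38/31

Using the convergent recurrence p_i = a_i*p_{i-1} + p_{i-2}, q_i = a_i*q_{i-1} + q_{i-2} with p_{-2}=0, p_{-1}=1, q_{-2}=1, q_{-1}=0:
  i=0: a_0=1, p_0 = 1*1 + 0 = 1, q_0 = 1*0 + 1 = 1.
  i=1: a_1=4, p_1 = 4*1 + 1 = 5, q_1 = 4*1 + 0 = 4.
  i=2: a_2=2, p_2 = 2*5 + 1 = 11, q_2 = 2*4 + 1 = 9.
  i=3: a_3=3, p_3 = 3*11 + 5 = 38, q_3 = 3*9 + 4 = 31.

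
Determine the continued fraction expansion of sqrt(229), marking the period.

[15; (7, 1, 1, 7, 30)]

Write x_i = (sqrt(229) + m_i)/d_i with (m_0, d_0) = (0, 1). a_0 = floor(sqrt(229)) = 15, since 15^2 = 225 <= 229 < 256 = 16^2.
Iterate m_{i+1} = d_i*a_i - m_i, d_{i+1} = (229 - m_{i+1}^2)/d_i, a_{i+1} = floor((a_0 + m_{i+1})/d_{i+1}):
  m_1 = 1*15 - 0 = 15, d_1 = (229 - 15^2)/1 = 4/1 = 4, a_1 = floor((15 + 15)/4) = 7.
  m_2 = 4*7 - 15 = 13, d_2 = (229 - 13^2)/4 = 60/4 = 15, a_2 = floor((15 + 13)/15) = 1.
  m_3 = 15*1 - 13 = 2, d_3 = (229 - 2^2)/15 = 225/15 = 15, a_3 = floor((15 + 2)/15) = 1.
  m_4 = 15*1 - 2 = 13, d_4 = (229 - 13^2)/15 = 60/15 = 4, a_4 = floor((15 + 13)/4) = 7.
  m_5 = 4*7 - 13 = 15, d_5 = (229 - 15^2)/4 = 4/4 = 1, a_5 = floor((15 + 15)/1) = 30.
  m_6 = 1*30 - 15 = 15, d_6 = (229 - 15^2)/1 = 4/1 = 4: (m_6, d_6) = (m_1, d_1) = (15, 4), so from here the quotients repeat a_1, ..., a_5; the period length is 5.
Hence the expansion of sqrt(229) is a_0 = 15 followed by the repeating block 7, 1, 1, 7, 30 (period 5).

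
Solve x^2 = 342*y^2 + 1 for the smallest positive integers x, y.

First expand sqrt(342) as a continued fraction. With x_i = (sqrt(342) + m_i)/d_i and (m_0, d_0) = (0, 1): a_0 = floor(sqrt(342)) = 18, since 18^2 = 324 <= 342 < 361 = 19^2.
Iterate m_{i+1} = d_i*a_i - m_i, d_{i+1} = (342 - m_{i+1}^2)/d_i, a_{i+1} = floor((a_0 + m_{i+1})/d_{i+1}):
  m_1 = 1*18 - 0 = 18, d_1 = (342 - 18^2)/1 = 18/1 = 18, a_1 = floor((18 + 18)/18) = 2.
  m_2 = 18*2 - 18 = 18, d_2 = (342 - 18^2)/18 = 18/18 = 1, a_2 = floor((18 + 18)/1) = 36.
  m_3 = 1*36 - 18 = 18, d_3 = (342 - 18^2)/1 = 18/1 = 18: (m_3, d_3) = (m_1, d_1) = (18, 18), so from here the quotients repeat a_1, a_2; the period length is 2.
So sqrt(342) = [18; (2, 36)] with period length k = 2.
k is even, so the fundamental solution of x^2 - 342y^2 = 1 is (p_{k-1}, q_{k-1}) = (p_1, q_1); compute convergents through index 1.
Convergents (p_i = a_i*p_{i-1} + p_{i-2}, q_i = a_i*q_{i-1} + q_{i-2} with p_{-2}=0, p_{-1}=1, q_{-2}=1, q_{-1}=0):
  i=0: a_0=18, p_0 = 18*1 + 0 = 18, q_0 = 18*0 + 1 = 1.
  i=1: a_1=2, p_1 = 2*18 + 1 = 37, q_1 = 2*1 + 0 = 2.
Check: 37^2 - 342*2^2 = 1369 - 1368 = 1, so (x, y) = (37, 2) solves the equation, and by the theorem it is the least positive solution.

(x, y) = (37, 2)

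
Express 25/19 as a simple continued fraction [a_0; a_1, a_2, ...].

Run the Euclidean algorithm on 25 and 19; the successive quotients are the partial quotients a_0, a_1, ... (each step inverts the fractional part left over by the previous one):
  25 = 1*19 + 6, so a_0 = 1.
  19 = 3*6 + 1, so a_1 = 3.
  6 = 6*1 + 0, so a_2 = 6.
The remainder reaches 0 after 3 divisions, so the expansion has 3 partial quotients, read off in order.

[1; 3, 6]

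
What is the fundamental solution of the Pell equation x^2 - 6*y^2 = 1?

(x, y) = (5, 2)

First expand sqrt(6) as a continued fraction. With x_i = (sqrt(6) + m_i)/d_i and (m_0, d_0) = (0, 1): a_0 = floor(sqrt(6)) = 2, since 2^2 = 4 <= 6 < 9 = 3^2.
Iterate m_{i+1} = d_i*a_i - m_i, d_{i+1} = (6 - m_{i+1}^2)/d_i, a_{i+1} = floor((a_0 + m_{i+1})/d_{i+1}):
  m_1 = 1*2 - 0 = 2, d_1 = (6 - 2^2)/1 = 2/1 = 2, a_1 = floor((2 + 2)/2) = 2.
  m_2 = 2*2 - 2 = 2, d_2 = (6 - 2^2)/2 = 2/2 = 1, a_2 = floor((2 + 2)/1) = 4.
  m_3 = 1*4 - 2 = 2, d_3 = (6 - 2^2)/1 = 2/1 = 2: (m_3, d_3) = (m_1, d_1) = (2, 2), so from here the quotients repeat a_1, a_2; the period length is 2.
So sqrt(6) = [2; (2, 4)] with period length k = 2.
k is even, so the fundamental solution of x^2 - 6y^2 = 1 is (p_{k-1}, q_{k-1}) = (p_1, q_1); compute convergents through index 1.
Convergents (p_i = a_i*p_{i-1} + p_{i-2}, q_i = a_i*q_{i-1} + q_{i-2} with p_{-2}=0, p_{-1}=1, q_{-2}=1, q_{-1}=0):
  i=0: a_0=2, p_0 = 2*1 + 0 = 2, q_0 = 2*0 + 1 = 1.
  i=1: a_1=2, p_1 = 2*2 + 1 = 5, q_1 = 2*1 + 0 = 2.
Check: 5^2 - 6*2^2 = 25 - 24 = 1, so (x, y) = (5, 2) solves the equation, and by the theorem it is the least positive solution.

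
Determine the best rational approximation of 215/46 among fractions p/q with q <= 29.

131/28

Expand x = 215/46 as a continued fraction with the Euclidean algorithm:
  215 = 4*46 + 31, so a_0 = 4.
  46 = 1*31 + 15, so a_1 = 1.
  31 = 2*15 + 1, so a_2 = 2.
  15 = 15*1 + 0, so a_3 = 15.
so x = [4; 1, 2, 15].
Convergents (p_i = a_i*p_{i-1} + p_{i-2}, q_i = a_i*q_{i-1} + q_{i-2} with p_{-2}=0, p_{-1}=1, q_{-2}=1, q_{-1}=0), until the denominator exceeds 29:
  i=0: a_0=4, p_0 = 4*1 + 0 = 4, q_0 = 4*0 + 1 = 1.
  i=1: a_1=1, p_1 = 1*4 + 1 = 5, q_1 = 1*1 + 0 = 1.
  i=2: a_2=2, p_2 = 2*5 + 4 = 14, q_2 = 2*1 + 1 = 3.
  i=3: a_3=15, p_3 = 15*14 + 5 = 215, q_3 = 15*3 + 1 = 46.
q_3 = 46 > 29, so the last convergent with denominator <= 29 is p_2/q_2 = 14/3.
The closest fraction with denominator <= 29 is either p_2/q_2 or the intermediate fraction (k*p_2 + p_1)/(k*q_2 + q_1) with the largest k >= 1 whose denominator stays <= 29; these approach x as k grows, and every other convergent or intermediate fraction in range is farther away.
Largest k: floor((29 - q_1)/q_2) = floor((29 - 1)/3) = 9.
That gives (9*14 + 5)/(9*3 + 1) = 131/28.
Compare the errors: |x - 14/3| = |215*3 - 14*46|/(46*3) = 1/138, and |x - 131/28| = |215*28 - 131*46|/(46*28) = 6/1288.
Cross-multiplying, 6*138 = 828 < 1288 = 1*1288, so 6/1288 is smaller: the intermediate fraction 131/28 is closer to x than 14/3.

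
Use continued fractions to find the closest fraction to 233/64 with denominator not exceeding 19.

51/14

Expand x = 233/64 as a continued fraction with the Euclidean algorithm:
  233 = 3*64 + 41, so a_0 = 3.
  64 = 1*41 + 23, so a_1 = 1.
  41 = 1*23 + 18, so a_2 = 1.
  23 = 1*18 + 5, so a_3 = 1.
  18 = 3*5 + 3, so a_4 = 3.
  5 = 1*3 + 2, so a_5 = 1.
  3 = 1*2 + 1, so a_6 = 1.
  2 = 2*1 + 0, so a_7 = 2.
so x = [3; 1, 1, 1, 3, 1, 1, 2].
Convergents (p_i = a_i*p_{i-1} + p_{i-2}, q_i = a_i*q_{i-1} + q_{i-2} with p_{-2}=0, p_{-1}=1, q_{-2}=1, q_{-1}=0), until the denominator exceeds 19:
  i=0: a_0=3, p_0 = 3*1 + 0 = 3, q_0 = 3*0 + 1 = 1.
  i=1: a_1=1, p_1 = 1*3 + 1 = 4, q_1 = 1*1 + 0 = 1.
  i=2: a_2=1, p_2 = 1*4 + 3 = 7, q_2 = 1*1 + 1 = 2.
  i=3: a_3=1, p_3 = 1*7 + 4 = 11, q_3 = 1*2 + 1 = 3.
  i=4: a_4=3, p_4 = 3*11 + 7 = 40, q_4 = 3*3 + 2 = 11.
  i=5: a_5=1, p_5 = 1*40 + 11 = 51, q_5 = 1*11 + 3 = 14.
  i=6: a_6=1, p_6 = 1*51 + 40 = 91, q_6 = 1*14 + 11 = 25.
q_6 = 25 > 19, so the last convergent with denominator <= 19 is p_5/q_5 = 51/14.
The closest fraction with denominator <= 19 is either p_5/q_5 or the intermediate fraction (k*p_5 + p_4)/(k*q_5 + q_4) with the largest k >= 1 whose denominator stays <= 19; these approach x as k grows, and every other convergent or intermediate fraction in range is farther away.
Largest k: floor((19 - q_4)/q_5) = floor((19 - 11)/14) = 0.
Since k = 0, no intermediate fraction beyond p_5/q_5 has denominator <= 19, so the convergent 51/14 is the closest (its error is |233*14 - 51*64|/(64*14) = 2/896).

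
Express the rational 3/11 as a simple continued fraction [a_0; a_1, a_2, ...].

[0; 3, 1, 2]

Run the Euclidean algorithm on 3 and 11; the successive quotients are the partial quotients a_0, a_1, ... (each step inverts the fractional part left over by the previous one):
  3 = 0*11 + 3, so a_0 = 0.
  11 = 3*3 + 2, so a_1 = 3.
  3 = 1*2 + 1, so a_2 = 1.
  2 = 2*1 + 0, so a_3 = 2.
The remainder reaches 0 after 4 divisions, so the expansion has 4 partial quotients, read off in order.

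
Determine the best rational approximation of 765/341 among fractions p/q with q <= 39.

83/37

Expand x = 765/341 as a continued fraction with the Euclidean algorithm:
  765 = 2*341 + 83, so a_0 = 2.
  341 = 4*83 + 9, so a_1 = 4.
  83 = 9*9 + 2, so a_2 = 9.
  9 = 4*2 + 1, so a_3 = 4.
  2 = 2*1 + 0, so a_4 = 2.
so x = [2; 4, 9, 4, 2].
Convergents (p_i = a_i*p_{i-1} + p_{i-2}, q_i = a_i*q_{i-1} + q_{i-2} with p_{-2}=0, p_{-1}=1, q_{-2}=1, q_{-1}=0), until the denominator exceeds 39:
  i=0: a_0=2, p_0 = 2*1 + 0 = 2, q_0 = 2*0 + 1 = 1.
  i=1: a_1=4, p_1 = 4*2 + 1 = 9, q_1 = 4*1 + 0 = 4.
  i=2: a_2=9, p_2 = 9*9 + 2 = 83, q_2 = 9*4 + 1 = 37.
  i=3: a_3=4, p_3 = 4*83 + 9 = 341, q_3 = 4*37 + 4 = 152.
q_3 = 152 > 39, so the last convergent with denominator <= 39 is p_2/q_2 = 83/37.
The closest fraction with denominator <= 39 is either p_2/q_2 or the intermediate fraction (k*p_2 + p_1)/(k*q_2 + q_1) with the largest k >= 1 whose denominator stays <= 39; these approach x as k grows, and every other convergent or intermediate fraction in range is farther away.
Largest k: floor((39 - q_1)/q_2) = floor((39 - 4)/37) = 0.
Since k = 0, no intermediate fraction beyond p_2/q_2 has denominator <= 39, so the convergent 83/37 is the closest (its error is |765*37 - 83*341|/(341*37) = 2/12617).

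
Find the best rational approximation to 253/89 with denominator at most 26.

Expand x = 253/89 as a continued fraction with the Euclidean algorithm:
  253 = 2*89 + 75, so a_0 = 2.
  89 = 1*75 + 14, so a_1 = 1.
  75 = 5*14 + 5, so a_2 = 5.
  14 = 2*5 + 4, so a_3 = 2.
  5 = 1*4 + 1, so a_4 = 1.
  4 = 4*1 + 0, so a_5 = 4.
so x = [2; 1, 5, 2, 1, 4].
Convergents (p_i = a_i*p_{i-1} + p_{i-2}, q_i = a_i*q_{i-1} + q_{i-2} with p_{-2}=0, p_{-1}=1, q_{-2}=1, q_{-1}=0), until the denominator exceeds 26:
  i=0: a_0=2, p_0 = 2*1 + 0 = 2, q_0 = 2*0 + 1 = 1.
  i=1: a_1=1, p_1 = 1*2 + 1 = 3, q_1 = 1*1 + 0 = 1.
  i=2: a_2=5, p_2 = 5*3 + 2 = 17, q_2 = 5*1 + 1 = 6.
  i=3: a_3=2, p_3 = 2*17 + 3 = 37, q_3 = 2*6 + 1 = 13.
  i=4: a_4=1, p_4 = 1*37 + 17 = 54, q_4 = 1*13 + 6 = 19.
  i=5: a_5=4, p_5 = 4*54 + 37 = 253, q_5 = 4*19 + 13 = 89.
q_5 = 89 > 26, so the last convergent with denominator <= 26 is p_4/q_4 = 54/19.
The closest fraction with denominator <= 26 is either p_4/q_4 or the intermediate fraction (k*p_4 + p_3)/(k*q_4 + q_3) with the largest k >= 1 whose denominator stays <= 26; these approach x as k grows, and every other convergent or intermediate fraction in range is farther away.
Largest k: floor((26 - q_3)/q_4) = floor((26 - 13)/19) = 0.
Since k = 0, no intermediate fraction beyond p_4/q_4 has denominator <= 26, so the convergent 54/19 is the closest (its error is |253*19 - 54*89|/(89*19) = 1/1691).

54/19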